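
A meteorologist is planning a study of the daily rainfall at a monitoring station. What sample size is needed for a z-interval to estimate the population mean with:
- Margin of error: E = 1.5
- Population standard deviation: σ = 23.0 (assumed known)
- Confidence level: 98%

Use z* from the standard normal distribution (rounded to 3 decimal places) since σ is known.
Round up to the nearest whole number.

Using z* since population σ is known (z-interval formula).

For 98% confidence, z* = 2.326 (from standard normal table)

Sample size formula for z-interval: n = (z*σ/E)²

n = (2.326 × 23.0 / 1.5)²
  = (35.665333)²
  = 1272.0160

Round up to the nearest whole number: n = 1273

1273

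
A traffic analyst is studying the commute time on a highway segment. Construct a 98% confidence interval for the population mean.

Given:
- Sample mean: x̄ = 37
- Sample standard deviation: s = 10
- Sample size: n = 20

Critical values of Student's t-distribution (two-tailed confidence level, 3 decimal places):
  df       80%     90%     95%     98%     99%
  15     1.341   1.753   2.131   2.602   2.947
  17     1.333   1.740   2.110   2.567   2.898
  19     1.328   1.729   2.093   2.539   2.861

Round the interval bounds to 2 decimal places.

The population standard deviation σ is unknown (only the sample standard deviation s is given), so use a t-interval with df = n - 1 = 20 - 1 = 19.

For 98% confidence with df = 19, t* = 2.539 (from t-table)

Standard error: SE = s/√n = 10/√20 = 2.236068

Margin of error: E = t* × SE = 2.539 × 2.236068 = 5.6774

T-interval: x̄ ± E = 37 ± 5.6774 = (31.3226, 42.6774)

Rounded to 2 decimal places:

(31.32, 42.68)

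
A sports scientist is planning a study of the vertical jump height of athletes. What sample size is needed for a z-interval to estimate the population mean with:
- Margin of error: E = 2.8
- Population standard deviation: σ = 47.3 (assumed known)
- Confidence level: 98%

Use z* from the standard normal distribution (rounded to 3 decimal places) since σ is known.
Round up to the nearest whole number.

Using z* since population σ is known (z-interval formula).

For 98% confidence, z* = 2.326 (from standard normal table)

Sample size formula for z-interval: n = (z*σ/E)²

n = (2.326 × 47.3 / 2.8)²
  = (39.292786)²
  = 1543.9230

Round up to the nearest whole number: n = 1544

1544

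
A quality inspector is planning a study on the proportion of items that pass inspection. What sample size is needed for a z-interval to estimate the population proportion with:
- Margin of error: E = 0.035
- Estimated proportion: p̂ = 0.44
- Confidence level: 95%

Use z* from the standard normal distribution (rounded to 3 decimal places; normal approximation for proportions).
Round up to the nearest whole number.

Using z* for proportion z-interval (normal approximation).

For 95% confidence, z* = 1.96 (from standard normal table)

Sample size formula for proportion z-interval: n = z*²p̂(1-p̂)/E²

n = 1.96² × 0.44 × 0.56 / 0.035²
  = 3.8416 × 0.2464 / 0.001225
  = 772.7104

Round up to the nearest whole number: n = 773

773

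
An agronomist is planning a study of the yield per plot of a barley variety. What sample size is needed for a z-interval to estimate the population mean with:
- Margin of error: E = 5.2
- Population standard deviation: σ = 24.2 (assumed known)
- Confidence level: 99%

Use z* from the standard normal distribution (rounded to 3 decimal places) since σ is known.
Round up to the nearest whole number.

Using z* since population σ is known (z-interval formula).

For 99% confidence, z* = 2.576 (from standard normal table)

Sample size formula for z-interval: n = (z*σ/E)²

n = (2.576 × 24.2 / 5.2)²
  = (11.988308)²
  = 143.7195

Round up to the nearest whole number: n = 144

144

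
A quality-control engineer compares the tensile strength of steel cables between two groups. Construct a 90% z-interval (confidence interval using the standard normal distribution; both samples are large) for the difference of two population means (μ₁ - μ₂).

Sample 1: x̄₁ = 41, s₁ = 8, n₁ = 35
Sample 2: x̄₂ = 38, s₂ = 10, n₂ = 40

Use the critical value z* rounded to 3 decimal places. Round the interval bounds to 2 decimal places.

Both samples are large (n₁ = 35 ≥ 30, n₂ = 40 ≥ 30), so a z-interval for the difference of means applies.

Point estimate: x̄₁ - x̄₂ = 41 - 38 = 3

Standard error: SE = √(s₁²/n₁ + s₂²/n₂)
= √(8²/35 + 10²/40)
= √(1.828571 + 2.500000)
= 2.080522

For 90% confidence, z* = 1.645 (from standard normal table)
Margin of error: E = z* × SE = 1.645 × 2.080522 = 3.4225

Z-interval: (x̄₁ - x̄₂) ± E = 3 ± 3.4225 = (-0.4225, 6.4225)

Rounded to 2 decimal places:

(-0.42, 6.42)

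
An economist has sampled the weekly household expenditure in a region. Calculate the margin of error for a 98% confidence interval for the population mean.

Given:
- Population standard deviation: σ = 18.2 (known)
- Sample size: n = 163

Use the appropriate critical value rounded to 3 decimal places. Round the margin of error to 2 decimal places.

The population standard deviation σ is known, so use the z-interval margin of error formula.

For 98% confidence, z* = 2.326 (from standard normal table)

Margin of error formula for z-interval: E = z* × σ/√n

E = 2.326 × 18.2/√163
  = 2.326 × 1.425534
  = 3.3158

Rounded to 2 decimal places:

3.32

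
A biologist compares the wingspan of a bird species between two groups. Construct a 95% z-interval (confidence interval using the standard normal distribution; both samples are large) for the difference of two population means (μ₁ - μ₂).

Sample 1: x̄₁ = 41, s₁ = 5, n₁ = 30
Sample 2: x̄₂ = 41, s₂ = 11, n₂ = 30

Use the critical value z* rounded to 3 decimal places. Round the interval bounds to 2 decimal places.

Both samples are large (n₁ = 30 ≥ 30, n₂ = 30 ≥ 30), so a z-interval for the difference of means applies.

Point estimate: x̄₁ - x̄₂ = 41 - 41 = 0

Standard error: SE = √(s₁²/n₁ + s₂²/n₂)
= √(5²/30 + 11²/30)
= √(0.833333 + 4.033333)
= 2.206052

For 95% confidence, z* = 1.96 (from standard normal table)
Margin of error: E = z* × SE = 1.96 × 2.206052 = 4.3239

Z-interval: (x̄₁ - x̄₂) ± E = 0 ± 4.3239 = (-4.3239, 4.3239)

Rounded to 2 decimal places:

(-4.32, 4.32)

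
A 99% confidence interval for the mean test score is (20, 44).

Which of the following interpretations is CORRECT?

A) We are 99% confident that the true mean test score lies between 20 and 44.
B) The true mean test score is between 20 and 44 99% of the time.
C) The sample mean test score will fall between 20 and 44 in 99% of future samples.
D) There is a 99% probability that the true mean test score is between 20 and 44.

A confidence interval represents our confidence in the procedure, not a probability statement about the parameter.

Key concept: If we repeated this sampling process many times and computed a 99% CI each time, about 99% of those intervals would contain the true population parameter.

For this specific interval (20, 44):
- Midpoint (point estimate): 32
- Margin of error: 12

The correct interpretation is the one stating confidence that the true parameter lies in the interval — option A.

A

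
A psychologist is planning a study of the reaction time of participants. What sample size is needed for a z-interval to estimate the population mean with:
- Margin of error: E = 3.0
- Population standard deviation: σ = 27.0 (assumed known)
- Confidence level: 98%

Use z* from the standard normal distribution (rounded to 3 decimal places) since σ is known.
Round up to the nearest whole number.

Using z* since population σ is known (z-interval formula).

For 98% confidence, z* = 2.326 (from standard normal table)

Sample size formula for z-interval: n = (z*σ/E)²

n = (2.326 × 27.0 / 3.0)²
  = (20.934000)²
  = 438.2324

Round up to the nearest whole number: n = 439

439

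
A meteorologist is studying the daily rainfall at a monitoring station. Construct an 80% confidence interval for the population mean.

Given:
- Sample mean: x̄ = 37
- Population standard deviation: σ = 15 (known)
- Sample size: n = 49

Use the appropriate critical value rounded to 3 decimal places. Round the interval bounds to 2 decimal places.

The population standard deviation σ is known, so use a z-interval (standard normal critical value).

For 80% confidence, z* = 1.282 (from standard normal table)

Standard error: SE = σ/√n = 15/√49 = 2.142857

Margin of error: E = z* × SE = 1.282 × 2.142857 = 2.7471

Z-interval: x̄ ± E = 37 ± 2.7471 = (34.2529, 39.7471)

Rounded to 2 decimal places:

(34.25, 39.75)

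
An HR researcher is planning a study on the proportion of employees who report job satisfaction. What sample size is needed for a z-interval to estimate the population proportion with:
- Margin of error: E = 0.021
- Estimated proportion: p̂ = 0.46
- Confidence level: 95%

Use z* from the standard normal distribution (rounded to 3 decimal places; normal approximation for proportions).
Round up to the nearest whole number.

Using z* for proportion z-interval (normal approximation).

For 95% confidence, z* = 1.96 (from standard normal table)

Sample size formula for proportion z-interval: n = z*²p̂(1-p̂)/E²

n = 1.96² × 0.46 × 0.54 / 0.021²
  = 3.8416 × 0.2484 / 0.000441
  = 2163.8400

Round up to the nearest whole number: n = 2164

2164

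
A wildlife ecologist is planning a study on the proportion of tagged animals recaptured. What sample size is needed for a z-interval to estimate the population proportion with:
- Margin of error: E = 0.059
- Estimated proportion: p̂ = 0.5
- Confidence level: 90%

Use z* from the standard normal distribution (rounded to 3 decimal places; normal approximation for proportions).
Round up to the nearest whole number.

Using z* for proportion z-interval (normal approximation).

For 90% confidence, z* = 1.645 (from standard normal table)

Sample size formula for proportion z-interval: n = z*²p̂(1-p̂)/E²

n = 1.645² × 0.5 × 0.5 / 0.059²
  = 2.706025 × 0.25 / 0.003481
  = 194.3425

Round up to the nearest whole number: n = 195

195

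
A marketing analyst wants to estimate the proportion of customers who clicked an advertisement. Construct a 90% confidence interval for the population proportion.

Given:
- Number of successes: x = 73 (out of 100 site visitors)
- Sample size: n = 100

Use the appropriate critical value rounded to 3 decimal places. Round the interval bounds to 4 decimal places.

Sample proportion: p̂ = 73/100 = 0.730000

Check conditions for normal approximation:
  np̂ = 73 ≥ 10 ✓
  n(1-p̂) = 27 ≥ 10 ✓

The sample is large enough, so use a z-interval (normal approximation) for the proportion.

For 90% confidence, z* = 1.645 (from standard normal table)

Standard error: SE = √(p̂(1-p̂)/n) = √(0.730000×0.270000/100) = 0.04439595

Margin of error: E = z* × SE = 1.645 × 0.04439595 = 0.073031

Z-interval: p̂ ± E = 0.730000 ± 0.073031 = (0.656969, 0.803031)

Rounded to 4 decimal places:

(0.6570, 0.8030)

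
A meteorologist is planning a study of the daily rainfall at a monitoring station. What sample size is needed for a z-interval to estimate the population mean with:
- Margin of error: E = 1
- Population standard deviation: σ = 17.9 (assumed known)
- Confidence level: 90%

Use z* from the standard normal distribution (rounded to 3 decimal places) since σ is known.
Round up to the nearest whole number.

Using z* since population σ is known (z-interval formula).

For 90% confidence, z* = 1.645 (from standard normal table)

Sample size formula for z-interval: n = (z*σ/E)²

n = (1.645 × 17.9 / 1)²
  = (29.445500)²
  = 867.0375

Round up to the nearest whole number: n = 868

868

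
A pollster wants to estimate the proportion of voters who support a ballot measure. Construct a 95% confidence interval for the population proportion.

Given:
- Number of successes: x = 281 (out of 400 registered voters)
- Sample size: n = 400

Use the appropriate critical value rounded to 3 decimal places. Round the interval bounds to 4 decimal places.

Sample proportion: p̂ = 281/400 = 0.702500

Check conditions for normal approximation:
  np̂ = 281 ≥ 10 ✓
  n(1-p̂) = 119 ≥ 10 ✓

The sample is large enough, so use a z-interval (normal approximation) for the proportion.

For 95% confidence, z* = 1.96 (from standard normal table)

Standard error: SE = √(p̂(1-p̂)/n) = √(0.702500×0.297500/400) = 0.02285792

Margin of error: E = z* × SE = 1.96 × 0.02285792 = 0.044802

Z-interval: p̂ ± E = 0.702500 ± 0.044802 = (0.657698, 0.747302)

Rounded to 4 decimal places:

(0.6577, 0.7473)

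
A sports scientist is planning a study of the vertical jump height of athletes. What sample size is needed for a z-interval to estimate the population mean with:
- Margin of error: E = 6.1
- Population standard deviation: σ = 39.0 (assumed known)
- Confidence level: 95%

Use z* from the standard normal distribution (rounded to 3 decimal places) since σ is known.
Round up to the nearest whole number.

Using z* since population σ is known (z-interval formula).

For 95% confidence, z* = 1.96 (from standard normal table)

Sample size formula for z-interval: n = (z*σ/E)²

n = (1.96 × 39.0 / 6.1)²
  = (12.531148)²
  = 157.0297

Round up to the nearest whole number: n = 158

158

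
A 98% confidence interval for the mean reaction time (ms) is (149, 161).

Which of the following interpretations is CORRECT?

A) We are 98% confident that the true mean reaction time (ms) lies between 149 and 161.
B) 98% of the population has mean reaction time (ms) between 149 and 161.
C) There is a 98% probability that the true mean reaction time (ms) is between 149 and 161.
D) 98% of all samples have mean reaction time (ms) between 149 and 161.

A confidence interval represents our confidence in the procedure, not a probability statement about the parameter.

Key concept: If we repeated this sampling process many times and computed a 98% CI each time, about 98% of those intervals would contain the true population parameter.

For this specific interval (149, 161):
- Midpoint (point estimate): 155
- Margin of error: 6

The correct interpretation is the one stating confidence that the true parameter lies in the interval — option A.

A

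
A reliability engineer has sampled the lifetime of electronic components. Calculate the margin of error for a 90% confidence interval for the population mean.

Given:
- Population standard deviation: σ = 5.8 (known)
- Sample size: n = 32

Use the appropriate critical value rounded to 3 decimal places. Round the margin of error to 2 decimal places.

The population standard deviation σ is known, so use the z-interval margin of error formula.

For 90% confidence, z* = 1.645 (from standard normal table)

Margin of error formula for z-interval: E = z* × σ/√n

E = 1.645 × 5.8/√32
  = 1.645 × 1.025305
  = 1.6866

Rounded to 2 decimal places:

1.69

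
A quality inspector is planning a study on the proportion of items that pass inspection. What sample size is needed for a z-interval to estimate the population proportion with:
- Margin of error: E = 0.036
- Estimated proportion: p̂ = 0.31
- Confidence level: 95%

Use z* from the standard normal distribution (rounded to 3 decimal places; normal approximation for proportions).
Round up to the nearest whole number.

Using z* for proportion z-interval (normal approximation).

For 95% confidence, z* = 1.96 (from standard normal table)

Sample size formula for proportion z-interval: n = z*²p̂(1-p̂)/E²

n = 1.96² × 0.31 × 0.69 / 0.036²
  = 3.8416 × 0.2139 / 0.001296
  = 634.0419

Round up to the nearest whole number: n = 635

635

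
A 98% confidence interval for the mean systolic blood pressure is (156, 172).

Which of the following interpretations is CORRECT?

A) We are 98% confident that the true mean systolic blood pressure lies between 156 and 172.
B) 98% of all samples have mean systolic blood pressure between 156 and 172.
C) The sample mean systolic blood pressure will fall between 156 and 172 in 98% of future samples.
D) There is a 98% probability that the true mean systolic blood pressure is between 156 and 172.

A confidence interval represents our confidence in the procedure, not a probability statement about the parameter.

Key concept: If we repeated this sampling process many times and computed a 98% CI each time, about 98% of those intervals would contain the true population parameter.

For this specific interval (156, 172):
- Midpoint (point estimate): 164
- Margin of error: 8

The correct interpretation is the one stating confidence that the true parameter lies in the interval — option A.

A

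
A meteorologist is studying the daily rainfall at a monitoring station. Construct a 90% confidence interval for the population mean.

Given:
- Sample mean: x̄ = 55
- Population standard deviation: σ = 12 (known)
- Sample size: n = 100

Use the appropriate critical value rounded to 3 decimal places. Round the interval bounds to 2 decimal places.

The population standard deviation σ is known, so use a z-interval (standard normal critical value).

For 90% confidence, z* = 1.645 (from standard normal table)

Standard error: SE = σ/√n = 12/√100 = 1.200000

Margin of error: E = z* × SE = 1.645 × 1.200000 = 1.9740

Z-interval: x̄ ± E = 55 ± 1.9740 = (53.0260, 56.9740)

Rounded to 2 decimal places:

(53.03, 56.97)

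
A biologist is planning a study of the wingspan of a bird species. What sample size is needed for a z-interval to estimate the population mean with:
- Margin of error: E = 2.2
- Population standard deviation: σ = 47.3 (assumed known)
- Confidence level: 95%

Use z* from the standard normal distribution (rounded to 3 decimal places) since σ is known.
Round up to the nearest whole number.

Using z* since population σ is known (z-interval formula).

For 95% confidence, z* = 1.96 (from standard normal table)

Sample size formula for z-interval: n = (z*σ/E)²

n = (1.96 × 47.3 / 2.2)²
  = (42.140000)²
  = 1775.7796

Round up to the nearest whole number: n = 1776

1776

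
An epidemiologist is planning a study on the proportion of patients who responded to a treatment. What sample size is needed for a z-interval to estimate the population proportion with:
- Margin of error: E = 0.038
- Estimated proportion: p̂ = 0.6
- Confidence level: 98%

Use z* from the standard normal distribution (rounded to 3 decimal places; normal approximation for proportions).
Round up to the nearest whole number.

Using z* for proportion z-interval (normal approximation).

For 98% confidence, z* = 2.326 (from standard normal table)

Sample size formula for proportion z-interval: n = z*²p̂(1-p̂)/E²

n = 2.326² × 0.6 × 0.4 / 0.038²
  = 5.410276 × 0.24 / 0.001444
  = 899.2148

Round up to the nearest whole number: n = 900

900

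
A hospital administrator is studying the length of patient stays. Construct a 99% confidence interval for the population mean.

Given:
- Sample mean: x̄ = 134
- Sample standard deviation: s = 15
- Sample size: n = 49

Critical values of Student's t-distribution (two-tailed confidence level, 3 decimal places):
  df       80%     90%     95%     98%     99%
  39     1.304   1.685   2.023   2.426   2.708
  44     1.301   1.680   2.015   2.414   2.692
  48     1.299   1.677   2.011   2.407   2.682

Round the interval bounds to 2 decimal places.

The population standard deviation σ is unknown (only the sample standard deviation s is given), so use a t-interval with df = n - 1 = 49 - 1 = 48.

For 99% confidence with df = 48, t* = 2.682 (from t-table)

Standard error: SE = s/√n = 15/√49 = 2.142857

Margin of error: E = t* × SE = 2.682 × 2.142857 = 5.7471

T-interval: x̄ ± E = 134 ± 5.7471 = (128.2529, 139.7471)

Rounded to 2 decimal places:

(128.25, 139.75)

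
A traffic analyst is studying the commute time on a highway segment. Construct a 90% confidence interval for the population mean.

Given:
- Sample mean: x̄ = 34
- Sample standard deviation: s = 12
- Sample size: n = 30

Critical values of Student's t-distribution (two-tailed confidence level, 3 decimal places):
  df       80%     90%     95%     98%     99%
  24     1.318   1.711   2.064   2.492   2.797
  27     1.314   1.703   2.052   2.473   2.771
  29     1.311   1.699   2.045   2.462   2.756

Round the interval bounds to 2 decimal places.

The population standard deviation σ is unknown (only the sample standard deviation s is given), so use a t-interval with df = n - 1 = 30 - 1 = 29.

For 90% confidence with df = 29, t* = 1.699 (from t-table)

Standard error: SE = s/√n = 12/√30 = 2.190890

Margin of error: E = t* × SE = 1.699 × 2.190890 = 3.7223

T-interval: x̄ ± E = 34 ± 3.7223 = (30.2777, 37.7223)

Rounded to 2 decimal places:

(30.28, 37.72)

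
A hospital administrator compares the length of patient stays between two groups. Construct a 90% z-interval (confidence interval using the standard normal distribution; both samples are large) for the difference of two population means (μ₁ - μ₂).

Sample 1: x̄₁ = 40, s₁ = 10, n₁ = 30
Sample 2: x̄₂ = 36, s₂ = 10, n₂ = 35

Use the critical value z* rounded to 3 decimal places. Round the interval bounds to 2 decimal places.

Both samples are large (n₁ = 30 ≥ 30, n₂ = 35 ≥ 30), so a z-interval for the difference of means applies.

Point estimate: x̄₁ - x̄₂ = 40 - 36 = 4

Standard error: SE = √(s₁²/n₁ + s₂²/n₂)
= √(10²/30 + 10²/35)
= √(3.333333 + 2.857143)
= 2.488067

For 90% confidence, z* = 1.645 (from standard normal table)
Margin of error: E = z* × SE = 1.645 × 2.488067 = 4.0929

Z-interval: (x̄₁ - x̄₂) ± E = 4 ± 4.0929 = (-0.0929, 8.0929)

Rounded to 2 decimal places:

(-0.09, 8.09)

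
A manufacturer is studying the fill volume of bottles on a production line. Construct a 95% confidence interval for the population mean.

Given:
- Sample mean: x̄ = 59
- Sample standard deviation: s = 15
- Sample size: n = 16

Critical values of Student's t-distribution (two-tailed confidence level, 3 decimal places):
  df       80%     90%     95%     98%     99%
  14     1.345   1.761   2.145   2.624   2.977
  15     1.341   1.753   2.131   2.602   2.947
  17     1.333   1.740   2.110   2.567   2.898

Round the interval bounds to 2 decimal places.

The population standard deviation σ is unknown (only the sample standard deviation s is given), so use a t-interval with df = n - 1 = 16 - 1 = 15.

For 95% confidence with df = 15, t* = 2.131 (from t-table)

Standard error: SE = s/√n = 15/√16 = 3.750000

Margin of error: E = t* × SE = 2.131 × 3.750000 = 7.9912

T-interval: x̄ ± E = 59 ± 7.9912 = (51.0087, 66.9912)

Rounded to 2 decimal places:

(51.01, 66.99)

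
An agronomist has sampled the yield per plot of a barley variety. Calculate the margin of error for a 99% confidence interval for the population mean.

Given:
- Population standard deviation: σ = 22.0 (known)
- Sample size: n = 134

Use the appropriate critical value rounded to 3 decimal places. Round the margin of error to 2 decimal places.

The population standard deviation σ is known, so use the z-interval margin of error formula.

For 99% confidence, z* = 2.576 (from standard normal table)

Margin of error formula for z-interval: E = z* × σ/√n

E = 2.576 × 22.0/√134
  = 2.576 × 1.900511
  = 4.8957

Rounded to 2 decimal places:

4.90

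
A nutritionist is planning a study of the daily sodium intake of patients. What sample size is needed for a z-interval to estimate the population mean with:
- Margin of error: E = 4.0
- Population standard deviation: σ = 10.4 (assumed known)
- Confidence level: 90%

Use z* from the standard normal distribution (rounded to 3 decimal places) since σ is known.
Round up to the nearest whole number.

Using z* since population σ is known (z-interval formula).

For 90% confidence, z* = 1.645 (from standard normal table)

Sample size formula for z-interval: n = (z*σ/E)²

n = (1.645 × 10.4 / 4.0)²
  = (4.277000)²
  = 18.2927

Round up to the nearest whole number: n = 19

19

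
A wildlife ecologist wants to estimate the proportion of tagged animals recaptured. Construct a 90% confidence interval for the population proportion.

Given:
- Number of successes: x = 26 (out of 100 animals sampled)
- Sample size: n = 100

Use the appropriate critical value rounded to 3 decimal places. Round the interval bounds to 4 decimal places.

Sample proportion: p̂ = 26/100 = 0.260000

Check conditions for normal approximation:
  np̂ = 26 ≥ 10 ✓
  n(1-p̂) = 74 ≥ 10 ✓

The sample is large enough, so use a z-interval (normal approximation) for the proportion.

For 90% confidence, z* = 1.645 (from standard normal table)

Standard error: SE = √(p̂(1-p̂)/n) = √(0.260000×0.740000/100) = 0.04386342

Margin of error: E = z* × SE = 1.645 × 0.04386342 = 0.072155

Z-interval: p̂ ± E = 0.260000 ± 0.072155 = (0.187845, 0.332155)

Rounded to 4 decimal places:

(0.1878, 0.3322)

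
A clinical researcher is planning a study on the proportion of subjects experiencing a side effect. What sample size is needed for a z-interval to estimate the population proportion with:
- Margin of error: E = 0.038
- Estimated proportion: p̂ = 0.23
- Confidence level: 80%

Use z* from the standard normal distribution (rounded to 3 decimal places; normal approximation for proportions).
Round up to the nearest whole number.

Using z* for proportion z-interval (normal approximation).

For 80% confidence, z* = 1.282 (from standard normal table)

Sample size formula for proportion z-interval: n = z*²p̂(1-p̂)/E²

n = 1.282² × 0.23 × 0.77 / 0.038²
  = 1.643524 × 0.1771 / 0.001444
  = 201.5707

Round up to the nearest whole number: n = 202

202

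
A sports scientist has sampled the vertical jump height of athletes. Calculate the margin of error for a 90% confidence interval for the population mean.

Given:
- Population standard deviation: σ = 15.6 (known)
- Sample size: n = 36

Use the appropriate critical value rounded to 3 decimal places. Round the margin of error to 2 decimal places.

The population standard deviation σ is known, so use the z-interval margin of error formula.

For 90% confidence, z* = 1.645 (from standard normal table)

Margin of error formula for z-interval: E = z* × σ/√n

E = 1.645 × 15.6/√36
  = 1.645 × 2.600000
  = 4.2770

Rounded to 2 decimal places:

4.28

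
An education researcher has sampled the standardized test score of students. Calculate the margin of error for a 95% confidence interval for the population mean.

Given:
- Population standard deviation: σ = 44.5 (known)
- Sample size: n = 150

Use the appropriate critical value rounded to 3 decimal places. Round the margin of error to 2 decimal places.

The population standard deviation σ is known, so use the z-interval margin of error formula.

For 95% confidence, z* = 1.96 (from standard normal table)

Margin of error formula for z-interval: E = z* × σ/√n

E = 1.96 × 44.5/√150
  = 1.96 × 3.633410
  = 7.1215

Rounded to 2 decimal places:

7.12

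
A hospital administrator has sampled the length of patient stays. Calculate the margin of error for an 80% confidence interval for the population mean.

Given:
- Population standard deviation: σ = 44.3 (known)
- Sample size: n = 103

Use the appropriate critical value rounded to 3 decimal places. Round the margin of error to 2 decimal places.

The population standard deviation σ is known, so use the z-interval margin of error formula.

For 80% confidence, z* = 1.282 (from standard normal table)

Margin of error formula for z-interval: E = z* × σ/√n

E = 1.282 × 44.3/√103
  = 1.282 × 4.365009
  = 5.5959

Rounded to 2 decimal places:

5.60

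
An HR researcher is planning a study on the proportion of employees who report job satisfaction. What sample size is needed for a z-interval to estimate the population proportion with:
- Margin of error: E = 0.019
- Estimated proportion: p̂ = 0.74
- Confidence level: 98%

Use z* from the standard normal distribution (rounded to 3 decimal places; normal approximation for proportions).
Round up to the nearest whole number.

Using z* for proportion z-interval (normal approximation).

For 98% confidence, z* = 2.326 (from standard normal table)

Sample size formula for proportion z-interval: n = z*²p̂(1-p̂)/E²

n = 2.326² × 0.74 × 0.26 / 0.019²
  = 5.410276 × 0.1924 / 0.000361
  = 2883.4823

Round up to the nearest whole number: n = 2884

2884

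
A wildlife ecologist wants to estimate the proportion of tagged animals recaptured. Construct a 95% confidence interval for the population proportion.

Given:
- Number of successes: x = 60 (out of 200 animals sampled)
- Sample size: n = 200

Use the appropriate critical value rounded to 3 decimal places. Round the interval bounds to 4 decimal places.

Sample proportion: p̂ = 60/200 = 0.300000

Check conditions for normal approximation:
  np̂ = 60 ≥ 10 ✓
  n(1-p̂) = 140 ≥ 10 ✓

The sample is large enough, so use a z-interval (normal approximation) for the proportion.

For 95% confidence, z* = 1.96 (from standard normal table)

Standard error: SE = √(p̂(1-p̂)/n) = √(0.300000×0.700000/200) = 0.03240370

Margin of error: E = z* × SE = 1.96 × 0.03240370 = 0.063511

Z-interval: p̂ ± E = 0.300000 ± 0.063511 = (0.236489, 0.363511)

Rounded to 4 decimal places:

(0.2365, 0.3635)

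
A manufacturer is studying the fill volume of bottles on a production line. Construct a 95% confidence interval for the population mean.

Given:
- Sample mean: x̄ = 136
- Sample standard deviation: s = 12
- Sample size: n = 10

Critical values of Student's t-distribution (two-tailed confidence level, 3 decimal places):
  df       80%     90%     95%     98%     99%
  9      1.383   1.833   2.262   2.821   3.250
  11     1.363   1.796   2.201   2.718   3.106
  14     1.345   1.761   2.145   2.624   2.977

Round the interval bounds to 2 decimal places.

The population standard deviation σ is unknown (only the sample standard deviation s is given), so use a t-interval with df = n - 1 = 10 - 1 = 9.

For 95% confidence with df = 9, t* = 2.262 (from t-table)

Standard error: SE = s/√n = 12/√10 = 3.794733

Margin of error: E = t* × SE = 2.262 × 3.794733 = 8.5837

T-interval: x̄ ± E = 136 ± 8.5837 = (127.4163, 144.5837)

Rounded to 2 decimal places:

(127.42, 144.58)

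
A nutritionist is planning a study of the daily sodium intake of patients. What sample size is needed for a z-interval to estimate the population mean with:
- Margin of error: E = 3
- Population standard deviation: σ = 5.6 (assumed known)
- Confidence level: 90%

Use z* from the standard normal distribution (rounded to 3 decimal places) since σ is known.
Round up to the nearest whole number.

Using z* since population σ is known (z-interval formula).

For 90% confidence, z* = 1.645 (from standard normal table)

Sample size formula for z-interval: n = (z*σ/E)²

n = (1.645 × 5.6 / 3)²
  = (3.070667)²
  = 9.4290

Round up to the nearest whole number: n = 10

10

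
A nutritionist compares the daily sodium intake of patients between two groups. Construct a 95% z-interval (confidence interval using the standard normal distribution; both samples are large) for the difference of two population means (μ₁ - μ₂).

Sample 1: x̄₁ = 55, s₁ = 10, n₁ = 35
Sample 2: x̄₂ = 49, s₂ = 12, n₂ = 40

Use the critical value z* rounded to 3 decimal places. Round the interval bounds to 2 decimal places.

Both samples are large (n₁ = 35 ≥ 30, n₂ = 40 ≥ 30), so a z-interval for the difference of means applies.

Point estimate: x̄₁ - x̄₂ = 55 - 49 = 6

Standard error: SE = √(s₁²/n₁ + s₂²/n₂)
= √(10²/35 + 12²/40)
= √(2.857143 + 3.600000)
= 2.541091

For 95% confidence, z* = 1.96 (from standard normal table)
Margin of error: E = z* × SE = 1.96 × 2.541091 = 4.9805

Z-interval: (x̄₁ - x̄₂) ± E = 6 ± 4.9805 = (1.0195, 10.9805)

Rounded to 2 decimal places:

(1.02, 10.98)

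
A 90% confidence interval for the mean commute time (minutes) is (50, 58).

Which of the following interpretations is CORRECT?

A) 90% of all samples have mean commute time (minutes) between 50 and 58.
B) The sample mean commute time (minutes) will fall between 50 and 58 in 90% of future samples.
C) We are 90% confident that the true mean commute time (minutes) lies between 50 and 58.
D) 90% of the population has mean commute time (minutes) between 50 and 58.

A confidence interval represents our confidence in the procedure, not a probability statement about the parameter.

Key concept: If we repeated this sampling process many times and computed a 90% CI each time, about 90% of those intervals would contain the true population parameter.

For this specific interval (50, 58):
- Midpoint (point estimate): 54
- Margin of error: 4

The correct interpretation is the one stating confidence that the true parameter lies in the interval — option C.

C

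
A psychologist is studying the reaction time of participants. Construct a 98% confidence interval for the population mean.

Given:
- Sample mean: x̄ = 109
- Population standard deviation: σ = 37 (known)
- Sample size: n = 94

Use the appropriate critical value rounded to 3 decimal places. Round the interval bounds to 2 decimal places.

The population standard deviation σ is known, so use a z-interval (standard normal critical value).

For 98% confidence, z* = 2.326 (from standard normal table)

Standard error: SE = σ/√n = 37/√94 = 3.816259

Margin of error: E = z* × SE = 2.326 × 3.816259 = 8.8766

Z-interval: x̄ ± E = 109 ± 8.8766 = (100.1234, 117.8766)

Rounded to 2 decimal places:

(100.12, 117.88)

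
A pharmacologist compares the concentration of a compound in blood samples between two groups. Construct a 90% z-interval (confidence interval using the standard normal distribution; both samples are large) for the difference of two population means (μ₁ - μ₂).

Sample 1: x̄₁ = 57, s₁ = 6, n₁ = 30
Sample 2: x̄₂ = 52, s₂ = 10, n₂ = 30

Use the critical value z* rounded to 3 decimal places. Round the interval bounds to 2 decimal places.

Both samples are large (n₁ = 30 ≥ 30, n₂ = 30 ≥ 30), so a z-interval for the difference of means applies.

Point estimate: x̄₁ - x̄₂ = 57 - 52 = 5

Standard error: SE = √(s₁²/n₁ + s₂²/n₂)
= √(6²/30 + 10²/30)
= √(1.200000 + 3.333333)
= 2.129163

For 90% confidence, z* = 1.645 (from standard normal table)
Margin of error: E = z* × SE = 1.645 × 2.129163 = 3.5025

Z-interval: (x̄₁ - x̄₂) ± E = 5 ± 3.5025 = (1.4975, 8.5025)

Rounded to 2 decimal places:

(1.50, 8.50)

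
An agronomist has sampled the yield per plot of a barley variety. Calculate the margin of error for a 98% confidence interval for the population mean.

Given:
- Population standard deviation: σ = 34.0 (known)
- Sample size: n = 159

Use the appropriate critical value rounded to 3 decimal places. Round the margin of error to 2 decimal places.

The population standard deviation σ is known, so use the z-interval margin of error formula.

For 98% confidence, z* = 2.326 (from standard normal table)

Margin of error formula for z-interval: E = z* × σ/√n

E = 2.326 × 34.0/√159
  = 2.326 × 2.696375
  = 6.2718

Rounded to 2 decimal places:

6.27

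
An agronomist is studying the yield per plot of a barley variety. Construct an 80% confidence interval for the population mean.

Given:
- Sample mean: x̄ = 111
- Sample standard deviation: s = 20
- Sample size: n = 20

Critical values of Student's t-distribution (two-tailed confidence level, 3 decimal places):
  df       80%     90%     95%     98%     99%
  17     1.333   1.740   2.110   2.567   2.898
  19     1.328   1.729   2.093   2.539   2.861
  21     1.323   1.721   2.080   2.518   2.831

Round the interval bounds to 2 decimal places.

The population standard deviation σ is unknown (only the sample standard deviation s is given), so use a t-interval with df = n - 1 = 20 - 1 = 19.

For 80% confidence with df = 19, t* = 1.328 (from t-table)

Standard error: SE = s/√n = 20/√20 = 4.472136

Margin of error: E = t* × SE = 1.328 × 4.472136 = 5.9390

T-interval: x̄ ± E = 111 ± 5.9390 = (105.0610, 116.9390)

Rounded to 2 decimal places:

(105.06, 116.94)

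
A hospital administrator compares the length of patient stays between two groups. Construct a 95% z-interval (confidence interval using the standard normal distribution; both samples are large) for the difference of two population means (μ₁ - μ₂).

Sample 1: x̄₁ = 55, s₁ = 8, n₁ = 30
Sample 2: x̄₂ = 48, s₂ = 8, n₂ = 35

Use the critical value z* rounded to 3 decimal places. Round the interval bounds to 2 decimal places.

Both samples are large (n₁ = 30 ≥ 30, n₂ = 35 ≥ 30), so a z-interval for the difference of means applies.

Point estimate: x̄₁ - x̄₂ = 55 - 48 = 7

Standard error: SE = √(s₁²/n₁ + s₂²/n₂)
= √(8²/30 + 8²/35)
= √(2.133333 + 1.828571)
= 1.990453

For 95% confidence, z* = 1.96 (from standard normal table)
Margin of error: E = z* × SE = 1.96 × 1.990453 = 3.9013

Z-interval: (x̄₁ - x̄₂) ± E = 7 ± 3.9013 = (3.0987, 10.9013)

Rounded to 2 decimal places:

(3.10, 10.90)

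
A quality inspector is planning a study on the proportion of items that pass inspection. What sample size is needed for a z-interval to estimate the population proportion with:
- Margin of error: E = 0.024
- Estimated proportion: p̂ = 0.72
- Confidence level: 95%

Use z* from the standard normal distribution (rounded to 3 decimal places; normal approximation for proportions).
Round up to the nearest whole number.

Using z* for proportion z-interval (normal approximation).

For 95% confidence, z* = 1.96 (from standard normal table)

Sample size formula for proportion z-interval: n = z*²p̂(1-p̂)/E²

n = 1.96² × 0.72 × 0.28 / 0.024²
  = 3.8416 × 0.2016 / 0.000576
  = 1344.5600

Round up to the nearest whole number: n = 1345

1345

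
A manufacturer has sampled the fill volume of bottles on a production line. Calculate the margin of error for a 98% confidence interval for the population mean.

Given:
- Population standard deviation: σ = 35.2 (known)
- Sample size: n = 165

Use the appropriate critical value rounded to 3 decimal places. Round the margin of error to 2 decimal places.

The population standard deviation σ is known, so use the z-interval margin of error formula.

For 98% confidence, z* = 2.326 (from standard normal table)

Margin of error formula for z-interval: E = z* × σ/√n

E = 2.326 × 35.2/√165
  = 2.326 × 2.740316
  = 6.3740

Rounded to 2 decimal places:

6.37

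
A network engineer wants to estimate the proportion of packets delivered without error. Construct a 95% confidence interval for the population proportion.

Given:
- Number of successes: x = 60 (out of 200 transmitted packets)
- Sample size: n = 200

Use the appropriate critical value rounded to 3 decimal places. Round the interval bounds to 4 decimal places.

Sample proportion: p̂ = 60/200 = 0.300000

Check conditions for normal approximation:
  np̂ = 60 ≥ 10 ✓
  n(1-p̂) = 140 ≥ 10 ✓

The sample is large enough, so use a z-interval (normal approximation) for the proportion.

For 95% confidence, z* = 1.96 (from standard normal table)

Standard error: SE = √(p̂(1-p̂)/n) = √(0.300000×0.700000/200) = 0.03240370

Margin of error: E = z* × SE = 1.96 × 0.03240370 = 0.063511

Z-interval: p̂ ± E = 0.300000 ± 0.063511 = (0.236489, 0.363511)

Rounded to 4 decimal places:

(0.2365, 0.3635)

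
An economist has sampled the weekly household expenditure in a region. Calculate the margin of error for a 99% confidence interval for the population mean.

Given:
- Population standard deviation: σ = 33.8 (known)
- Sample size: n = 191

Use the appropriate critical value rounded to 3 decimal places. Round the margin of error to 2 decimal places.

The population standard deviation σ is known, so use the z-interval margin of error formula.

For 99% confidence, z* = 2.576 (from standard normal table)

Margin of error formula for z-interval: E = z* × σ/√n

E = 2.576 × 33.8/√191
  = 2.576 × 2.445682
  = 6.3001

Rounded to 2 decimal places:

6.30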